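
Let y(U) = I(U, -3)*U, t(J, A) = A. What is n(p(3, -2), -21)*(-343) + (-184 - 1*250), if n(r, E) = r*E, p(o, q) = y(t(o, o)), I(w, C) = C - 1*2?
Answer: -108479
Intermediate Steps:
I(w, C) = -2 + C (I(w, C) = C - 2 = -2 + C)
y(U) = -5*U (y(U) = (-2 - 3)*U = -5*U)
p(o, q) = -5*o
n(r, E) = E*r
n(p(3, -2), -21)*(-343) + (-184 - 1*250) = -(-105)*3*(-343) + (-184 - 1*250) = -21*(-15)*(-343) + (-184 - 250) = 315*(-343) - 434 = -108045 - 434 = -108479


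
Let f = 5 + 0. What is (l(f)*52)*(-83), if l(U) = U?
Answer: -21580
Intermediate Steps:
f = 5
(l(f)*52)*(-83) = (5*52)*(-83) = 260*(-83) = -21580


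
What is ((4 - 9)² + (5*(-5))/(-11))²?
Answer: 90000/121 ≈ 743.80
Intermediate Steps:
((4 - 9)² + (5*(-5))/(-11))² = ((-5)² - 1/11*(-25))² = (25 + 25/11)² = (300/11)² = 90000/121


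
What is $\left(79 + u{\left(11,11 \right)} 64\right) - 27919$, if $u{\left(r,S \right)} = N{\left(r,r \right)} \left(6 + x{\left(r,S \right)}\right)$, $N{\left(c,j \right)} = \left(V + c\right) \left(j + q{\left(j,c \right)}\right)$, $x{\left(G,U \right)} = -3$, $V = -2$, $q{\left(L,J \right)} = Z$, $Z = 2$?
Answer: $-5376$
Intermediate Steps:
$q{\left(L,J \right)} = 2$
$N{\left(c,j \right)} = \left(-2 + c\right) \left(2 + j\right)$ ($N{\left(c,j \right)} = \left(-2 + c\right) \left(j + 2\right) = \left(-2 + c\right) \left(2 + j\right)$)
$u{\left(r,S \right)} = -12 + 3 r^{2}$ ($u{\left(r,S \right)} = \left(-4 - 2 r + 2 r + r r\right) \left(6 - 3\right) = \left(-4 - 2 r + 2 r + r^{2}\right) 3 = \left(-4 + r^{2}\right) 3 = -12 + 3 r^{2}$)
$\left(79 + u{\left(11,11 \right)} 64\right) - 27919 = \left(79 + \left(-12 + 3 \cdot 11^{2}\right) 64\right) - 27919 = \left(79 + \left(-12 + 3 \cdot 121\right) 64\right) - 27919 = \left(79 + \left(-12 + 363\right) 64\right) - 27919 = \left(79 + 351 \cdot 64\right) - 27919 = \left(79 + 22464\right) - 27919 = 22543 - 27919 = -5376$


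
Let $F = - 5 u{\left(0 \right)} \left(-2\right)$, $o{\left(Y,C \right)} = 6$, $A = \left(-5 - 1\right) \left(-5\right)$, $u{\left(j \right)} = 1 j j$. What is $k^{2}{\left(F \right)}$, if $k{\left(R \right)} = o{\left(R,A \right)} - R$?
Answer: $36$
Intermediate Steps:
$u{\left(j \right)} = j^{2}$ ($u{\left(j \right)} = j j = j^{2}$)
$A = 30$ ($A = \left(-6\right) \left(-5\right) = 30$)
$F = 0$ ($F = - 5 \cdot 0^{2} \left(-2\right) = \left(-5\right) 0 \left(-2\right) = 0 \left(-2\right) = 0$)
$k{\left(R \right)} = 6 - R$
$k^{2}{\left(F \right)} = \left(6 - 0\right)^{2} = \left(6 + 0\right)^{2} = 6^{2} = 36$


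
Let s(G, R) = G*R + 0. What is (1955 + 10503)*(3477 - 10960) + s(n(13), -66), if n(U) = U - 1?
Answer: -93224006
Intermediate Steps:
n(U) = -1 + U
s(G, R) = G*R
(1955 + 10503)*(3477 - 10960) + s(n(13), -66) = (1955 + 10503)*(3477 - 10960) + (-1 + 13)*(-66) = 12458*(-7483) + 12*(-66) = -93223214 - 792 = -93224006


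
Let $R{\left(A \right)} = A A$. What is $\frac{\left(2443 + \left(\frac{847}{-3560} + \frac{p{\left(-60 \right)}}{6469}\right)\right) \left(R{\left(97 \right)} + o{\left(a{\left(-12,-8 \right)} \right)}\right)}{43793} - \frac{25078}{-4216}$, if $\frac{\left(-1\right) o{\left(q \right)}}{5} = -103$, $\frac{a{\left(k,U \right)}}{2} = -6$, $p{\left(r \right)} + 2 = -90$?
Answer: $\frac{148687696897664353}{265749505961020} \approx 559.5$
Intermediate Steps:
$p{\left(r \right)} = -92$ ($p{\left(r \right)} = -2 - 90 = -92$)
$R{\left(A \right)} = A^{2}$
$a{\left(k,U \right)} = -12$ ($a{\left(k,U \right)} = 2 \left(-6\right) = -12$)
$o{\left(q \right)} = 515$ ($o{\left(q \right)} = \left(-5\right) \left(-103\right) = 515$)
$\frac{\left(2443 + \left(\frac{847}{-3560} + \frac{p{\left(-60 \right)}}{6469}\right)\right) \left(R{\left(97 \right)} + o{\left(a{\left(-12,-8 \right)} \right)}\right)}{43793} - \frac{25078}{-4216} = \frac{\left(2443 + \left(\frac{847}{-3560} - \frac{92}{6469}\right)\right) \left(97^{2} + 515\right)}{43793} - \frac{25078}{-4216} = \left(2443 + \left(847 \left(- \frac{1}{3560}\right) - \frac{92}{6469}\right)\right) \left(9409 + 515\right) \frac{1}{43793} - - \frac{12539}{2108} = \left(2443 - \frac{5806763}{23029640}\right) 9924 \cdot \frac{1}{43793} + \frac{12539}{2108} = \frac{56255603757}{23029640} \cdot 9924 \cdot \frac{1}{43793} + \frac{12539}{2108} = \frac{139570152921117}{5757410} \cdot \frac{1}{43793} + \frac{12539}{2108} = \frac{139570152921117}{252134256130} + \frac{12539}{2108} = \frac{148687696897664353}{265749505961020}$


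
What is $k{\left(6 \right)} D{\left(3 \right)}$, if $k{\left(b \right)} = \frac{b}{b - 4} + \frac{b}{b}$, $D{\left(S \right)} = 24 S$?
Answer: $288$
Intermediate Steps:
$k{\left(b \right)} = 1 + \frac{b}{-4 + b}$ ($k{\left(b \right)} = \frac{b}{-4 + b} + 1 = 1 + \frac{b}{-4 + b}$)
$k{\left(6 \right)} D{\left(3 \right)} = \frac{2 \left(-2 + 6\right)}{-4 + 6} \cdot 24 \cdot 3 = 2 \cdot \frac{1}{2} \cdot 4 \cdot 72 = 4 \cdot 72 = 288$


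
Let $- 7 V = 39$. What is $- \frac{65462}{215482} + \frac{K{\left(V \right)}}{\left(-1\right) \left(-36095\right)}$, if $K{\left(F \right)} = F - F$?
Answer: $- \frac{32731}{107741} \approx -0.30379$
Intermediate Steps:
$V = - \frac{39}{7}$ ($V = \left(- \frac{1}{7}\right) 39 = - \frac{39}{7} \approx -5.5714$)
$K{\left(F \right)} = 0$
$- \frac{65462}{215482} + \frac{K{\left(V \right)}}{\left(-1\right) \left(-36095\right)} = - \frac{65462}{215482} + \frac{0}{\left(-1\right) \left(-36095\right)} = \left(-65462\right) \frac{1}{215482} + \frac{0}{36095} = - \frac{32731}{107741} + 0 \cdot \frac{1}{36095} = - \frac{32731}{107741} + 0 = - \frac{32731}{107741}$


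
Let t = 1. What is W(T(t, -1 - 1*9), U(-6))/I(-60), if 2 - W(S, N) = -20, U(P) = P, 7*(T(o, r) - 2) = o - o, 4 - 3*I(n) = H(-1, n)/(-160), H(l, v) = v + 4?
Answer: 1320/73 ≈ 18.082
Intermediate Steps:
H(l, v) = 4 + v
I(n) = 161/120 + n/480 (I(n) = 4/3 - (4 + n)/(3*(-160)) = 4/3 - (4 + n)*(-1)/(3*160) = 4/3 - (-1/40 - n/160)/3 = 4/3 + (1/120 + n/480) = 161/120 + n/480)
T(o, r) = 2 (T(o, r) = 2 + (o - o)/7 = 2 + (⅐)*0 = 2 + 0 = 2)
W(S, N) = 22 (W(S, N) = 2 - 1*(-20) = 2 + 20 = 22)
W(T(t, -1 - 1*9), U(-6))/I(-60) = 22/(161/120 + (1/480)*(-60)) = 22/(161/120 - ⅛) = 22/(73/60) = 22*(60/73) = 1320/73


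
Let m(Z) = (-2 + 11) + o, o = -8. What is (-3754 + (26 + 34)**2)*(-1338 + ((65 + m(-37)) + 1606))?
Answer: -51436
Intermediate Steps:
m(Z) = 1 (m(Z) = (-2 + 11) - 8 = 9 - 8 = 1)
(-3754 + (26 + 34)**2)*(-1338 + ((65 + m(-37)) + 1606)) = (-3754 + (26 + 34)**2)*(-1338 + ((65 + 1) + 1606)) = (-3754 + 60**2)*(-1338 + (66 + 1606)) = (-3754 + 3600)*(-1338 + 1672) = -154*334 = -51436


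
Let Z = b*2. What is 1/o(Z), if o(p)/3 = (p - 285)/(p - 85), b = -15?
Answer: 23/189 ≈ 0.12169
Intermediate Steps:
Z = -30 (Z = -15*2 = -30)
o(p) = 3*(-285 + p)/(-85 + p) (o(p) = 3*((p - 285)/(p - 85)) = 3*((-285 + p)/(-85 + p)) = 3*(-285 + p)/(-85 + p))
1/o(Z) = 1/(3*(-285 - 30)/(-85 - 30)) = 1/(3*(-315)/(-115)) = 1/(3*(-1/115)*(-315)) = 1/(189/23) = 23/189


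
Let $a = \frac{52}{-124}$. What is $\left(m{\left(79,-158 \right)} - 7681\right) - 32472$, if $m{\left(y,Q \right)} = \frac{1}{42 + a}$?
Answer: $- \frac{51757186}{1289} \approx -40153.0$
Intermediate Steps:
$a = - \frac{13}{31}$ ($a = 52 \left(- \frac{1}{124}\right) = - \frac{13}{31} \approx -0.41935$)
$m{\left(y,Q \right)} = \frac{31}{1289}$ ($m{\left(y,Q \right)} = \frac{1}{42 - \frac{13}{31}} = \frac{1}{\frac{1289}{31}} = \frac{31}{1289}$)
$\left(m{\left(79,-158 \right)} - 7681\right) - 32472 = \left(\frac{31}{1289} - 7681\right) - 32472 = - \frac{9900778}{1289} - 32472 = - \frac{51757186}{1289}$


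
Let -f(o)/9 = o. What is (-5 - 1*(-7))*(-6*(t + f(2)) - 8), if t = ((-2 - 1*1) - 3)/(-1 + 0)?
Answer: 128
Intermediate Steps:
f(o) = -9*o
t = 6 (t = ((-2 - 1) - 3)/(-1) = (-3 - 3)*(-1) = -6*(-1) = 6)
(-5 - 1*(-7))*(-6*(t + f(2)) - 8) = (-5 - 1*(-7))*(-6*(6 - 9*2) - 8) = (-5 + 7)*(-6*(6 - 18) - 8) = 2*(-6*(-12) - 8) = 2*(72 - 8) = 2*64 = 128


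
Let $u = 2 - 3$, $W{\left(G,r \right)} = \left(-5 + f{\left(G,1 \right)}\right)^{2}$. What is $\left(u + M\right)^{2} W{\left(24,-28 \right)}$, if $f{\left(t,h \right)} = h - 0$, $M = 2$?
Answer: $16$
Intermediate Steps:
$f{\left(t,h \right)} = h$ ($f{\left(t,h \right)} = h + 0 = h$)
$W{\left(G,r \right)} = 16$ ($W{\left(G,r \right)} = \left(-5 + 1\right)^{2} = \left(-4\right)^{2} = 16$)
$u = -1$
$\left(u + M\right)^{2} W{\left(24,-28 \right)} = \left(-1 + 2\right)^{2} \cdot 16 = 1^{2} \cdot 16 = 1 \cdot 16 = 16$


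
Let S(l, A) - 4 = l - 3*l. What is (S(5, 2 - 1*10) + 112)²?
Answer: 11236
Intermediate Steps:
S(l, A) = 4 - 2*l (S(l, A) = 4 + (l - 3*l) = 4 - 2*l)
(S(5, 2 - 1*10) + 112)² = ((4 - 2*5) + 112)² = ((4 - 10) + 112)² = (-6 + 112)² = 106² = 11236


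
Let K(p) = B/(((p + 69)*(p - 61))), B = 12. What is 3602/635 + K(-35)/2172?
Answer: 2128003333/375147840 ≈ 5.6724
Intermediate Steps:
K(p) = 12/((-61 + p)*(69 + p)) (K(p) = 12/(((p + 69)*(p - 61))) = 12/(((69 + p)*(-61 + p))) = 12/(((-61 + p)*(69 + p))) = 12*(1/((-61 + p)*(69 + p))) = 12/((-61 + p)*(69 + p)))
3602/635 + K(-35)/2172 = 3602/635 + (12/(-4209 + (-35)² + 8*(-35)))/2172 = 3602*(1/635) + (12/(-4209 + 1225 - 280))*(1/2172) = 3602/635 + (12/(-3264))*(1/2172) = 3602/635 + (12*(-1/3264))*(1/2172) = 3602/635 - 1/272*1/2172 = 3602/635 - 1/590784 = 2128003333/375147840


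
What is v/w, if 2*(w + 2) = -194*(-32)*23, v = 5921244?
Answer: 2960622/35695 ≈ 82.942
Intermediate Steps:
w = 71390 (w = -2 + (-194*(-32)*23)/2 = -2 + (6208*23)/2 = -2 + (½)*142784 = -2 + 71392 = 71390)
v/w = 5921244/71390 = 5921244*(1/71390) = 2960622/35695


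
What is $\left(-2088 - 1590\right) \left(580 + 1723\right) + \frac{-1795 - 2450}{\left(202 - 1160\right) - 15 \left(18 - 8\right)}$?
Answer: $- \frac{9385236627}{1108} \approx -8.4704 \cdot 10^{6}$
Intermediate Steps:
$\left(-2088 - 1590\right) \left(580 + 1723\right) + \frac{-1795 - 2450}{\left(202 - 1160\right) - 15 \left(18 - 8\right)} = \left(-3678\right) 2303 - \frac{4245}{\left(202 - 1160\right) - 150} = -8470434 - \frac{4245}{-958 - 150} = -8470434 - \frac{4245}{-1108} = -8470434 - - \frac{4245}{1108} = -8470434 + \frac{4245}{1108} = - \frac{9385236627}{1108}$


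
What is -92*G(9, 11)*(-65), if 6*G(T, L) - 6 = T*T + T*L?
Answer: 185380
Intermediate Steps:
G(T, L) = 1 + T²/6 + L*T/6 (G(T, L) = 1 + (T*T + T*L)/6 = 1 + (T² + L*T)/6 = 1 + (T²/6 + L*T/6) = 1 + T²/6 + L*T/6)
-92*G(9, 11)*(-65) = -92*(1 + (⅙)*9² + (⅙)*11*9)*(-65) = -92*(1 + (⅙)*81 + 33/2)*(-65) = -92*(1 + 27/2 + 33/2)*(-65) = -92*31*(-65) = -2852*(-65) = 185380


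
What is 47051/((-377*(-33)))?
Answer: 47051/12441 ≈ 3.7819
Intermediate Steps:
47051/((-377*(-33))) = 47051/12441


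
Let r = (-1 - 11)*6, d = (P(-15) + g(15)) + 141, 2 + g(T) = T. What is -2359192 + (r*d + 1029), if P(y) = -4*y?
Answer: -2373571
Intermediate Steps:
g(T) = -2 + T
d = 214 (d = (-4*(-15) + (-2 + 15)) + 141 = (60 + 13) + 141 = 73 + 141 = 214)
r = -72 (r = -12*6 = -72)
-2359192 + (r*d + 1029) = -2359192 + (-72*214 + 1029) = -2359192 + (-15408 + 1029) = -2359192 - 14379 = -2373571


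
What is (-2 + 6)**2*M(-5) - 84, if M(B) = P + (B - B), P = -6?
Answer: -180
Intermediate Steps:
M(B) = -6 (M(B) = -6 + (B - B) = -6 + 0 = -6)
(-2 + 6)**2*M(-5) - 84 = (-2 + 6)**2*(-6) - 84 = 4**2*(-6) - 84 = 16*(-6) - 84 = -96 - 84 = -180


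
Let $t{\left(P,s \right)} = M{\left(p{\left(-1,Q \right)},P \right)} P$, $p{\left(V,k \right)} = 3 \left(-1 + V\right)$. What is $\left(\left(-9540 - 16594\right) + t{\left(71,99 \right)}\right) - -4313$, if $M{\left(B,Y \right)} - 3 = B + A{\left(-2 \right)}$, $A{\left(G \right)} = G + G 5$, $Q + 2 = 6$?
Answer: $-22886$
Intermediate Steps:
$Q = 4$ ($Q = -2 + 6 = 4$)
$A{\left(G \right)} = 6 G$ ($A{\left(G \right)} = G + 5 G = 6 G$)
$p{\left(V,k \right)} = -3 + 3 V$
$M{\left(B,Y \right)} = -9 + B$ ($M{\left(B,Y \right)} = 3 + \left(B + 6 \left(-2\right)\right) = 3 + \left(B - 12\right) = 3 + \left(-12 + B\right) = -9 + B$)
$t{\left(P,s \right)} = - 15 P$ ($t{\left(P,s \right)} = \left(-9 + \left(-3 + 3 \left(-1\right)\right)\right) P = \left(-9 - 6\right) P = - 15 P$)
$\left(\left(-9540 - 16594\right) + t{\left(71,99 \right)}\right) - -4313 = \left(\left(-9540 - 16594\right) - 1065\right) - -4313 = \left(-26134 - 1065\right) + 4313 = -27199 + 4313 = -22886$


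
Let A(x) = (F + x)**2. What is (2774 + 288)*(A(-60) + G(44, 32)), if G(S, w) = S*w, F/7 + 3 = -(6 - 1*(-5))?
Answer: 80751064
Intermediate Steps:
F = -98 (F = -21 + 7*(-(6 - 1*(-5))) = -21 + 7*(-(6 + 5)) = -21 + 7*(-1*11) = -21 + 7*(-11) = -21 - 77 = -98)
A(x) = (-98 + x)**2
(2774 + 288)*(A(-60) + G(44, 32)) = (2774 + 288)*((-98 - 60)**2 + 44*32) = 3062*((-158)**2 + 1408) = 3062*(24964 + 1408) = 3062*26372 = 80751064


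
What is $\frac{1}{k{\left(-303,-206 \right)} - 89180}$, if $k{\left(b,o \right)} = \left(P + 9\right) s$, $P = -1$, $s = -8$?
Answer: $- \frac{1}{89244} \approx -1.1205 \cdot 10^{-5}$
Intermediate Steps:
$k{\left(b,o \right)} = -64$ ($k{\left(b,o \right)} = \left(-1 + 9\right) \left(-8\right) = 8 \left(-8\right) = -64$)
$\frac{1}{k{\left(-303,-206 \right)} - 89180} = \frac{1}{-64 - 89180} = \frac{1}{-89244} = - \frac{1}{89244}$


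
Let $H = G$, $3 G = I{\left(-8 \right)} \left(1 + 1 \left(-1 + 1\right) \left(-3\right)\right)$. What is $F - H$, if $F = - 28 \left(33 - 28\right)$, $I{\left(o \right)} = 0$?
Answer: $-140$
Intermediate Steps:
$F = -140$ ($F = \left(-28\right) 5 = -140$)
$G = 0$ ($G = \frac{0 \left(1 + 1 \left(-1 + 1\right) \left(-3\right)\right)}{3} = \frac{0 \left(1 + 1 \cdot 0 \left(-3\right)\right)}{3} = \frac{0 \left(1 + 1 \cdot 0\right)}{3} = \frac{0 \left(1 + 0\right)}{3} = \frac{0 \cdot 1}{3} = \frac{1}{3} \cdot 0 = 0$)
$H = 0$
$F - H = -140 - 0 = -140 + 0 = -140$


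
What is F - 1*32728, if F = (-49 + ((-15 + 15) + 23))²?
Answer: -32052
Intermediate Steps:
F = 676 (F = (-49 + (0 + 23))² = (-49 + 23)² = (-26)² = 676)
F - 1*32728 = 676 - 1*32728 = 676 - 32728 = -32052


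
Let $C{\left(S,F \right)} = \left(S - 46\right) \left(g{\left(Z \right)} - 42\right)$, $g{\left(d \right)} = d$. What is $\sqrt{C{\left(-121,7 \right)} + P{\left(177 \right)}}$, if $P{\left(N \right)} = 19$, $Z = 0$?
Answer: $\sqrt{7033} \approx 83.863$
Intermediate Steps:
$C{\left(S,F \right)} = 1932 - 42 S$ ($C{\left(S,F \right)} = \left(S - 46\right) \left(0 - 42\right) = \left(-46 + S\right) \left(-42\right) = 1932 - 42 S$)
$\sqrt{C{\left(-121,7 \right)} + P{\left(177 \right)}} = \sqrt{\left(1932 - -5082\right) + 19} = \sqrt{\left(1932 + 5082\right) + 19} = \sqrt{7014 + 19} = \sqrt{7033}$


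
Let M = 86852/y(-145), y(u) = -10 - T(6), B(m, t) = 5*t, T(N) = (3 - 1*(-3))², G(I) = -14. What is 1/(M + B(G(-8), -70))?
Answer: -23/51476 ≈ -0.00044681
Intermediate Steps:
T(N) = 36 (T(N) = (3 + 3)² = 6² = 36)
y(u) = -46 (y(u) = -10 - 1*36 = -10 - 36 = -46)
M = -43426/23 (M = 86852/(-46) = 86852*(-1/46) = -43426/23 ≈ -1888.1)
1/(M + B(G(-8), -70)) = 1/(-43426/23 + 5*(-70)) = 1/(-43426/23 - 350) = 1/(-51476/23) = -23/51476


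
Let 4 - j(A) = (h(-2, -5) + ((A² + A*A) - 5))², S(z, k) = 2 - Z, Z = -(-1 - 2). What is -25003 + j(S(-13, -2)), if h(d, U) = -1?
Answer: -25015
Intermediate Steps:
Z = 3 (Z = -1*(-3) = 3)
S(z, k) = -1 (S(z, k) = 2 - 1*3 = 2 - 3 = -1)
j(A) = 4 - (-6 + 2*A²)² (j(A) = 4 - (-1 + ((A² + A*A) - 5))² = 4 - (-1 + ((A² + A²) - 5))² = 4 - (-1 + (2*A² - 5))² = 4 - (-1 + (-5 + 2*A²))² = 4 - (-6 + 2*A²)²)
-25003 + j(S(-13, -2)) = -25003 + (4 - 4*(-3 + (-1)²)²) = -25003 + (4 - 4*(-3 + 1)²) = -25003 + (4 - 4*(-2)²) = -25003 + (4 - 4*4) = -25003 + (4 - 16) = -25003 - 12 = -25015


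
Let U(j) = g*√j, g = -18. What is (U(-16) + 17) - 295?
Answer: -278 - 72*I ≈ -278.0 - 72.0*I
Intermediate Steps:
U(j) = -18*√j
(U(-16) + 17) - 295 = (-72*I + 17) - 295 = (17 - 72*I) - 295 = -278 - 72*I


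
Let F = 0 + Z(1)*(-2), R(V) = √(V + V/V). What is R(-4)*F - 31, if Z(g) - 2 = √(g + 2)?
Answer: -31 - 6*I - 4*I*√3 ≈ -31.0 - 12.928*I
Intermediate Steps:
R(V) = √(1 + V) (R(V) = √(V + 1) = √(1 + V))
Z(g) = 2 + √(2 + g) (Z(g) = 2 + √(g + 2) = 2 + √(2 + g))
F = -4 - 2*√3 (F = 0 + (2 + √(2 + 1))*(-2) = 0 + (2 + √3)*(-2) = 0 + (-4 - 2*√3) = -4 - 2*√3 ≈ -7.4641)
R(-4)*F - 31 = √(1 - 4)*(-4 - 2*√3) - 31 = √(-3)*(-4 - 2*√3) - 31 = (I*√3)*(-4 - 2*√3) - 31 = I*√3*(-4 - 2*√3) - 31 = -31 + I*√3*(-4 - 2*√3)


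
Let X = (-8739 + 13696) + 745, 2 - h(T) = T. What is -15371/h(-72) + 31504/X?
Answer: -42657073/210974 ≈ -202.19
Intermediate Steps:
h(T) = 2 - T
X = 5702 (X = 4957 + 745 = 5702)
-15371/h(-72) + 31504/X = -15371/(2 - 1*(-72)) + 31504/5702 = -15371/(2 + 72) + 31504*(1/5702) = -15371/74 + 15752/2851 = -42657073/210974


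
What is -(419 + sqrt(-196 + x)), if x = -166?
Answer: -419 - I*sqrt(362) ≈ -419.0 - 19.026*I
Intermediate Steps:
-(419 + sqrt(-196 + x)) = -(419 + sqrt(-196 - 166)) = -(419 + sqrt(-362)) = -(419 + I*sqrt(362)) = -419 - I*sqrt(362)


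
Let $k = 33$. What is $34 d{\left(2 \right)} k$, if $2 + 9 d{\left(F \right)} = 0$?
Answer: $- \frac{748}{3} \approx -249.33$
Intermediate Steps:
$d{\left(F \right)} = - \frac{2}{9}$ ($d{\left(F \right)} = - \frac{2}{9} + \frac{1}{9} \cdot 0 = - \frac{2}{9} + 0 = - \frac{2}{9}$)
$34 d{\left(2 \right)} k = 34 \left(- \frac{2}{9}\right) 33 = \left(- \frac{68}{9}\right) 33 = - \frac{748}{3}$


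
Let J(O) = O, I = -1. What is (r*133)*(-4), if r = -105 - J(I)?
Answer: 55328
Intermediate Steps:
r = -104 (r = -105 - 1*(-1) = -105 + 1 = -104)
(r*133)*(-4) = -104*133*(-4) = -13832*(-4) = 55328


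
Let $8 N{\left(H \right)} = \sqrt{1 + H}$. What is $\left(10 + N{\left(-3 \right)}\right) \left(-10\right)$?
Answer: $-100 - \frac{5 i \sqrt{2}}{4} \approx -100.0 - 1.7678 i$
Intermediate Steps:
$N{\left(H \right)} = \frac{\sqrt{1 + H}}{8}$
$\left(10 + N{\left(-3 \right)}\right) \left(-10\right) = \left(10 + \frac{\sqrt{1 - 3}}{8}\right) \left(-10\right) = \left(10 + \frac{\sqrt{-2}}{8}\right) \left(-10\right) = \left(10 + \frac{i \sqrt{2}}{8}\right) \left(-10\right) = -100 - \frac{5 i \sqrt{2}}{4}$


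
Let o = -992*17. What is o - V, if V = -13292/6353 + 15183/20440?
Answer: -312814983657/18550760 ≈ -16863.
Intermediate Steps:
o = -16864
V = -25032983/18550760 (V = -13292*1/6353 + 15183*(1/20440) = -13292/6353 + 2169/2920 = -25032983/18550760 ≈ -1.3494)
o - V = -16864 - 1*(-25032983/18550760) = -16864 + 25032983/18550760 = -312814983657/18550760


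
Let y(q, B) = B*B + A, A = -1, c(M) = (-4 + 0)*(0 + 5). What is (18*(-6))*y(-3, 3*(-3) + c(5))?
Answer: -90720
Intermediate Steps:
c(M) = -20 (c(M) = -4*5 = -20)
y(q, B) = -1 + B**2 (y(q, B) = B*B - 1 = B**2 - 1 = -1 + B**2)
(18*(-6))*y(-3, 3*(-3) + c(5)) = (18*(-6))*(-1 + (3*(-3) - 20)**2) = -108*(-1 + (-9 - 20)**2) = -108*(-1 + (-29)**2) = -108*(-1 + 841) = -108*840 = -90720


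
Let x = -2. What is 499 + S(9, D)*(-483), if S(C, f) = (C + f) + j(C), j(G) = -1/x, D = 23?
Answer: -30397/2 ≈ -15199.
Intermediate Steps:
j(G) = 1/2 (j(G) = -1/(-2) = -1*(-1/2) = 1/2)
S(C, f) = 1/2 + C + f (S(C, f) = (C + f) + 1/2 = 1/2 + C + f)
499 + S(9, D)*(-483) = 499 + (1/2 + 9 + 23)*(-483) = 499 + (65/2)*(-483) = 499 - 31395/2 = -30397/2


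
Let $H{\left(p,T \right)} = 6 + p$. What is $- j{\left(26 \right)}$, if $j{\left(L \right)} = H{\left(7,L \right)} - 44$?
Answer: $31$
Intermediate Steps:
$j{\left(L \right)} = -31$ ($j{\left(L \right)} = \left(6 + 7\right) - 44 = 13 - 44 = -31$)
$- j{\left(26 \right)} = \left(-1\right) \left(-31\right) = 31$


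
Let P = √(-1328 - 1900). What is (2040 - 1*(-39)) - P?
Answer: 2079 - 2*I*√807 ≈ 2079.0 - 56.815*I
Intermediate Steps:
P = 2*I*√807 (P = √(-3228) = 2*I*√807 ≈ 56.815*I)
(2040 - 1*(-39)) - P = (2040 - 1*(-39)) - 2*I*√807 = (2040 + 39) - 2*I*√807 = 2079 - 2*I*√807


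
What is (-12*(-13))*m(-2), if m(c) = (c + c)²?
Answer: 2496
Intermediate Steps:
m(c) = 4*c² (m(c) = (2*c)² = 4*c²)
(-12*(-13))*m(-2) = (-12*(-13))*(4*(-2)²) = 156*(4*4) = 156*16 = 2496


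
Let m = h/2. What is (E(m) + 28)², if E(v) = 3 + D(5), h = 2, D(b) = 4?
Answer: 1225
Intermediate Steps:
m = 1 (m = 2/2 = 2*(½) = 1)
E(v) = 7 (E(v) = 3 + 4 = 7)
(E(m) + 28)² = (7 + 28)² = 35² = 1225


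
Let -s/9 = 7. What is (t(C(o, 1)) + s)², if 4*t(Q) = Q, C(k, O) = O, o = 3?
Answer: 63001/16 ≈ 3937.6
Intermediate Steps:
t(Q) = Q/4
s = -63 (s = -9*7 = -63)
(t(C(o, 1)) + s)² = ((¼)*1 - 63)² = (¼ - 63)² = (-251/4)² = 63001/16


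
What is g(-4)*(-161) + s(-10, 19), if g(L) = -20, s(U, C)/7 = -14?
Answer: 3122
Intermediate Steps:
s(U, C) = -98 (s(U, C) = 7*(-14) = -98)
g(-4)*(-161) + s(-10, 19) = -20*(-161) - 98 = 3220 - 98 = 3122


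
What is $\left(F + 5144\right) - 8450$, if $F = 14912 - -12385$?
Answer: $23991$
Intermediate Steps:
$F = 27297$ ($F = 14912 + 12385 = 27297$)
$\left(F + 5144\right) - 8450 = \left(27297 + 5144\right) - 8450 = 32441 - 8450 = 23991$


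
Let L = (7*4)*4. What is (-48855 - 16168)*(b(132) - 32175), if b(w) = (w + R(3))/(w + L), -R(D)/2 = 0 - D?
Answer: 255233546463/122 ≈ 2.0921e+9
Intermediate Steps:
R(D) = 2*D (R(D) = -2*(0 - D) = -(-2)*D = 2*D)
L = 112 (L = 28*4 = 112)
b(w) = (6 + w)/(112 + w) (b(w) = (w + 2*3)/(w + 112) = (w + 6)/(112 + w) = (6 + w)/(112 + w))
(-48855 - 16168)*(b(132) - 32175) = (-48855 - 16168)*((6 + 132)/(112 + 132) - 32175) = -65023*(138/244 - 32175) = -65023*((1/244)*138 - 32175) = -65023*(69/122 - 32175) = -65023*(-3925281/122) = 255233546463/122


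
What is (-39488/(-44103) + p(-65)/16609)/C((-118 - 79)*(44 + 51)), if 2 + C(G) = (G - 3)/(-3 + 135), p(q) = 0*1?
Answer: -868736/139527191 ≈ -0.0062263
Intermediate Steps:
p(q) = 0
C(G) = -89/44 + G/132 (C(G) = -2 + (G - 3)/(-3 + 135) = -2 + (-3 + G)/132 = -2 + (-3 + G)*(1/132) = -2 + (-1/44 + G/132) = -89/44 + G/132)
(-39488/(-44103) + p(-65)/16609)/C((-118 - 79)*(44 + 51)) = (-39488/(-44103) + 0/16609)/(-89/44 + ((-118 - 79)*(44 + 51))/132) = (-39488*(-1/44103) + 0*(1/16609))/(-89/44 + (-197*95)/132) = (39488/44103 + 0)/(-89/44 + (1/132)*(-18715)) = 39488/(44103*(-89/44 - 18715/132)) = 39488/(44103*(-9491/66)) = (39488/44103)*(-66/9491) = -868736/139527191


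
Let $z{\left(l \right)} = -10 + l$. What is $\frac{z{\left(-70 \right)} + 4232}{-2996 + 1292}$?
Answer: $- \frac{173}{71} \approx -2.4366$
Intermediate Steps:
$\frac{z{\left(-70 \right)} + 4232}{-2996 + 1292} = \frac{\left(-10 - 70\right) + 4232}{-2996 + 1292} = \frac{-80 + 4232}{-1704} = 4152 \left(- \frac{1}{1704}\right) = - \frac{173}{71}$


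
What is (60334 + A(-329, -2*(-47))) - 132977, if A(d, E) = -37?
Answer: -72680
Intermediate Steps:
(60334 + A(-329, -2*(-47))) - 132977 = (60334 - 37) - 132977 = 60297 - 132977 = -72680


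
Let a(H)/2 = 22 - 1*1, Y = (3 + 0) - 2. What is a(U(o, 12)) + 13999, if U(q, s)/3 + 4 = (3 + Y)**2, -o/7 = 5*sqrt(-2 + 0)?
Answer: 14041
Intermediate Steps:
o = -35*I*sqrt(2) (o = -35*sqrt(-2 + 0) = -35*sqrt(-2) = -35*I*sqrt(2) ≈ -49.497*I)
Y = 1 (Y = 3 - 2 = 1)
U(q, s) = 36 (U(q, s) = -12 + 3*(3 + 1)**2 = -12 + 3*4**2 = -12 + 3*16 = -12 + 48 = 36)
a(H) = 42 (a(H) = 2*(22 - 1*1) = 2*(22 - 1) = 2*21 = 42)
a(U(o, 12)) + 13999 = 42 + 13999 = 14041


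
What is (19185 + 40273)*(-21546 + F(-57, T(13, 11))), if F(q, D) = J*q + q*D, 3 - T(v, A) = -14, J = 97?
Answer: -1667440152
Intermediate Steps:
T(v, A) = 17 (T(v, A) = 3 - 1*(-14) = 3 + 14 = 17)
F(q, D) = 97*q + D*q (F(q, D) = 97*q + q*D = 97*q + D*q)
(19185 + 40273)*(-21546 + F(-57, T(13, 11))) = (19185 + 40273)*(-21546 - 57*(97 + 17)) = 59458*(-21546 - 57*114) = 59458*(-21546 - 6498) = 59458*(-28044) = -1667440152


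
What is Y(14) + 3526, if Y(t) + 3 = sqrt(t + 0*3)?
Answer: 3523 + sqrt(14) ≈ 3526.7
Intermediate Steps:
Y(t) = -3 + sqrt(t) (Y(t) = -3 + sqrt(t + 0*3) = -3 + sqrt(t + 0) = -3 + sqrt(t))
Y(14) + 3526 = (-3 + sqrt(14)) + 3526 = 3523 + sqrt(14)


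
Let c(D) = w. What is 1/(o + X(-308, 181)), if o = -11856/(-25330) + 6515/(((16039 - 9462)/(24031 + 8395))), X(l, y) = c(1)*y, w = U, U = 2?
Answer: 83297705/2705742272016 ≈ 3.0786e-5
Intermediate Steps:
w = 2
c(D) = 2
X(l, y) = 2*y
o = 2675588502806/83297705 (o = -11856*(-1/25330) + 6515/((6577/32426)) = 5928/12665 + 6515/((6577*(1/32426))) = 5928/12665 + 6515/(6577/32426) = 5928/12665 + 6515*(32426/6577) = 5928/12665 + 211255390/6577 = 2675588502806/83297705 ≈ 32121.)
1/(o + X(-308, 181)) = 1/(2675588502806/83297705 + 2*181) = 1/(2675588502806/83297705 + 362) = 1/(2705742272016/83297705) = 83297705/2705742272016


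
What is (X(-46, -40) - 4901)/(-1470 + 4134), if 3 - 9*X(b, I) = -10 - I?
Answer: -613/333 ≈ -1.8408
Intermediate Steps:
X(b, I) = 13/9 + I/9 (X(b, I) = 1/3 - (-10 - I)/9 = 1/3 + (10/9 + I/9) = 13/9 + I/9)
(X(-46, -40) - 4901)/(-1470 + 4134) = ((13/9 + (1/9)*(-40)) - 4901)/(-1470 + 4134) = ((13/9 - 40/9) - 4901)/2664 = (-3 - 4901)*(1/2664) = -4904*1/2664 = -613/333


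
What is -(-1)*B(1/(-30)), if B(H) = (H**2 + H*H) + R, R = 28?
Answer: 12601/450 ≈ 28.002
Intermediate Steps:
B(H) = 28 + 2*H**2 (B(H) = (H**2 + H*H) + 28 = (H**2 + H**2) + 28 = 2*H**2 + 28 = 28 + 2*H**2)
-(-1)*B(1/(-30)) = -(-1)*(28 + 2*(1/(-30))**2) = -(-1)*(28 + 2*(-1/30)**2) = -(-1)*(28 + 2*(1/900)) = -(-1)*(28 + 1/450) = -(-1)*12601/450 = -1*(-12601/450) = 12601/450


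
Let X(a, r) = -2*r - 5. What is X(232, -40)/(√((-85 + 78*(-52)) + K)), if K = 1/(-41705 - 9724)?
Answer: -15*I*√10952705043210/42593498 ≈ -1.1655*I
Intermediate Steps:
X(a, r) = -5 - 2*r
K = -1/51429 (K = 1/(-51429) = -1/51429 ≈ -1.9444e-5)
X(232, -40)/(√((-85 + 78*(-52)) + K)) = (-5 - 2*(-40))/(√((-85 + 78*(-52)) - 1/51429)) = (-5 + 80)/(√((-85 - 4056) - 1/51429)) = 75/(√(-4141 - 1/51429)) = 75/(√(-212967490/51429)) = 75/((I*√10952705043210/51429)) = 75*(-I*√10952705043210/212967490) = -15*I*√10952705043210/42593498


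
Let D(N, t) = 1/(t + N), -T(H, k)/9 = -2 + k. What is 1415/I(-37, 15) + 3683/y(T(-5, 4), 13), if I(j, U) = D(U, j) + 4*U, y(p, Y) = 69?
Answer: 7005847/91011 ≈ 76.978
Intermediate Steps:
T(H, k) = 18 - 9*k (T(H, k) = -9*(-2 + k) = 18 - 9*k)
D(N, t) = 1/(N + t)
I(j, U) = 1/(U + j) + 4*U
1415/I(-37, 15) + 3683/y(T(-5, 4), 13) = 1415/(((1 + 4*15*(15 - 37))/(15 - 37))) + 3683/69 = 1415/(((1 + 4*15*(-22))/(-22))) + 3683*(1/69) = 1415/((-(1 - 1320)/22)) + 3683/69 = 1415/((-1/22*(-1319))) + 3683/69 = 1415/(1319/22) + 3683/69 = 1415*(22/1319) + 3683/69 = 31130/1319 + 3683/69 = 7005847/91011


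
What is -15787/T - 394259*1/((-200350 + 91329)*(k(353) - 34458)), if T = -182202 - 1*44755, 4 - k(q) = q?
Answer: 59817353501426/861232354129279 ≈ 0.069456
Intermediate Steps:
k(q) = 4 - q
T = -226957 (T = -182202 - 44755 = -226957)
-15787/T - 394259*1/((-200350 + 91329)*(k(353) - 34458)) = -15787/(-226957) - 394259*1/((-200350 + 91329)*((4 - 1*353) - 34458)) = -15787*(-1/226957) - 394259*(-1/(109021*((4 - 353) - 34458))) = 15787/226957 - 394259*(-1/(109021*(-349 - 34458))) = 15787/226957 - 394259/((-109021*(-34807))) = 15787/226957 - 394259/3794693947 = 59817353501426/861232354129279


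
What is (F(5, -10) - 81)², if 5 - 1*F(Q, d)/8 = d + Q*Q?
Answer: 25921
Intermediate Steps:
F(Q, d) = 40 - 8*d - 8*Q² (F(Q, d) = 40 - 8*(d + Q*Q) = 40 - 8*(d + Q²) = 40 + (-8*d - 8*Q²) = 40 - 8*d - 8*Q²)
(F(5, -10) - 81)² = ((40 - 8*(-10) - 8*5²) - 81)² = ((40 + 80 - 8*25) - 81)² = ((40 + 80 - 200) - 81)² = (-80 - 81)² = (-161)² = 25921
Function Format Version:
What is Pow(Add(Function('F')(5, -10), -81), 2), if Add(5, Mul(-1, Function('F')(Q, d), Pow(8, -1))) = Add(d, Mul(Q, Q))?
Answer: 25921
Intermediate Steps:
Function('F')(Q, d) = Add(40, Mul(-8, d), Mul(-8, Pow(Q, 2))) (Function('F')(Q, d) = Add(40, Mul(-8, Add(d, Mul(Q, Q)))) = Add(40, Mul(-8, Add(d, Pow(Q, 2)))) = Add(40, Add(Mul(-8, d), Mul(-8, Pow(Q, 2)))) = Add(40, Mul(-8, d), Mul(-8, Pow(Q, 2))))
Pow(Add(Function('F')(5, -10), -81), 2) = Pow(Add(Add(40, Mul(-8, -10), Mul(-8, Pow(5, 2))), -81), 2) = Pow(Add(Add(40, 80, Mul(-8, 25)), -81), 2) = Pow(Add(Add(40, 80, -200), -81), 2) = Pow(Add(-80, -81), 2) = Pow(-161, 2) = 25921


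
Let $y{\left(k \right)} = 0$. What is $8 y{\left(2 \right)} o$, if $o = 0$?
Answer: $0$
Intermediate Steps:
$8 y{\left(2 \right)} o = 8 \cdot 0 \cdot 0 = 0 \cdot 0 = 0$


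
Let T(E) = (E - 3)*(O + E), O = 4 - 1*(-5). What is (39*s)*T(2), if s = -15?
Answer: 6435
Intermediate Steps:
O = 9 (O = 4 + 5 = 9)
T(E) = (-3 + E)*(9 + E) (T(E) = (E - 3)*(9 + E) = (-3 + E)*(9 + E))
(39*s)*T(2) = (39*(-15))*(-27 + 2² + 6*2) = -585*(-27 + 4 + 12) = -585*(-11) = 6435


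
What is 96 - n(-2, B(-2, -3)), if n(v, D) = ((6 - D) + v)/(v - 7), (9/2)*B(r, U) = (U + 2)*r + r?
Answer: 868/9 ≈ 96.444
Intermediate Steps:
B(r, U) = 2*r/9 + 2*r*(2 + U)/9 (B(r, U) = 2*((U + 2)*r + r)/9 = 2*((2 + U)*r + r)/9 = 2*(r*(2 + U) + r)/9 = 2*(r + r*(2 + U))/9 = 2*r/9 + 2*r*(2 + U)/9)
n(v, D) = (6 + v - D)/(-7 + v)
96 - n(-2, B(-2, -3)) = 96 - (6 - 2 - 2*(-2)*(3 - 3)/9)/(-7 - 2) = 96 - (6 - 2 - 2*(-2)*0/9)/(-9) = 96 - (-1)*(6 - 2 - 1*0)/9 = 96 - (-1)*(6 - 2 + 0)/9 = 96 - (-1)*4/9 = 96 - 1*(-4/9) = 96 + 4/9 = 868/9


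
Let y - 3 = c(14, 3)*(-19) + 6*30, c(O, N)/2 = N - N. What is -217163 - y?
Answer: -217346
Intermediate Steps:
c(O, N) = 0 (c(O, N) = 2*(N - N) = 2*0 = 0)
y = 183 (y = 3 + (0*(-19) + 6*30) = 3 + (0 + 180) = 3 + 180 = 183)
-217163 - y = -217163 - 1*183 = -217163 - 183 = -217346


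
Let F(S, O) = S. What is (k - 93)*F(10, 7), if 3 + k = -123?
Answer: -2190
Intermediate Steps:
k = -126 (k = -3 - 123 = -126)
(k - 93)*F(10, 7) = (-126 - 93)*10 = -219*10 = -2190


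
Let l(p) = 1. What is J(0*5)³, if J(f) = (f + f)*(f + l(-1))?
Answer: 0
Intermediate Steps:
J(f) = 2*f*(1 + f) (J(f) = (f + f)*(f + 1) = (2*f)*(1 + f) = 2*f*(1 + f))
J(0*5)³ = (2*(0*5)*(1 + 0*5))³ = (2*0*(1 + 0))³ = (2*0*1)³ = 0³ = 0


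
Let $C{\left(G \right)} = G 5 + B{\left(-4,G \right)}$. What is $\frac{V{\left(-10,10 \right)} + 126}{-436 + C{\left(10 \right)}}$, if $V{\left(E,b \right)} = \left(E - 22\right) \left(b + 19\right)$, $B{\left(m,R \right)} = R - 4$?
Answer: $\frac{401}{190} \approx 2.1105$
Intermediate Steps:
$B{\left(m,R \right)} = -4 + R$
$V{\left(E,b \right)} = \left(-22 + E\right) \left(19 + b\right)$
$C{\left(G \right)} = -4 + 6 G$ ($C{\left(G \right)} = G 5 + \left(-4 + G\right) = 5 G + \left(-4 + G\right) = -4 + 6 G$)
$\frac{V{\left(-10,10 \right)} + 126}{-436 + C{\left(10 \right)}} = \frac{\left(-418 - 220 + 19 \left(-10\right) - 100\right) + 126}{-436 + \left(-4 + 6 \cdot 10\right)} = \frac{\left(-418 - 220 - 190 - 100\right) + 126}{-436 + \left(-4 + 60\right)} = \frac{-928 + 126}{-436 + 56} = - \frac{802}{-380} = \left(-802\right) \left(- \frac{1}{380}\right) = \frac{401}{190}$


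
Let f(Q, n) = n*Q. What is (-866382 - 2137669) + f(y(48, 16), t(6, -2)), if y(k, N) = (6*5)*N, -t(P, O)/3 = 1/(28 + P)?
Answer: -51069587/17 ≈ -3.0041e+6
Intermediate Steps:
t(P, O) = -3/(28 + P)
y(k, N) = 30*N
f(Q, n) = Q*n
(-866382 - 2137669) + f(y(48, 16), t(6, -2)) = (-866382 - 2137669) + (30*16)*(-3/(28 + 6)) = -3004051 + 480*(-3/34) = -3004051 - 720/17 = -51069587/17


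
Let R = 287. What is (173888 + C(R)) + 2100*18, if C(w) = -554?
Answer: 211134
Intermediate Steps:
(173888 + C(R)) + 2100*18 = (173888 - 554) + 2100*18 = 173334 + 37800 = 211134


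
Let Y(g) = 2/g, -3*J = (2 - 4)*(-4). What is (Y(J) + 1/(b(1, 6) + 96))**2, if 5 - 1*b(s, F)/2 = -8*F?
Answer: 90601/163216 ≈ 0.55510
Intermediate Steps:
b(s, F) = 10 + 16*F (b(s, F) = 10 - (-16)*F = 10 + 16*F)
J = -8/3 (J = -(2 - 4)*(-4)/3 = -(-2)*(-4)/3 = -1/3*8 = -8/3 ≈ -2.6667)
(Y(J) + 1/(b(1, 6) + 96))**2 = (2/(-8/3) + 1/((10 + 16*6) + 96))**2 = (2*(-3/8) + 1/((10 + 96) + 96))**2 = (-3/4 + 1/(106 + 96))**2 = (-3/4 + 1/202)**2 = (-301/404)**2 = 90601/163216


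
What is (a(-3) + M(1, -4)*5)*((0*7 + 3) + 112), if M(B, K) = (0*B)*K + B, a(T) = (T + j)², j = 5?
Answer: 1035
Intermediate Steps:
a(T) = (5 + T)² (a(T) = (T + 5)² = (5 + T)²)
M(B, K) = B (M(B, K) = 0*K + B = 0 + B = B)
(a(-3) + M(1, -4)*5)*((0*7 + 3) + 112) = ((5 - 3)² + 1*5)*((0*7 + 3) + 112) = (2² + 5)*((0 + 3) + 112) = (4 + 5)*(3 + 112) = 9*115 = 1035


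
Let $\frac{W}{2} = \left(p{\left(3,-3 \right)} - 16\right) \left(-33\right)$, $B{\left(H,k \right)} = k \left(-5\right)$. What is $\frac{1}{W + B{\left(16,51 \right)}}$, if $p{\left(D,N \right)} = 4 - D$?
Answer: $\frac{1}{735} \approx 0.0013605$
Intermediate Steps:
$B{\left(H,k \right)} = - 5 k$
$W = 990$ ($W = 2 \left(\left(4 - 3\right) - 16\right) \left(-33\right) = 2 \left(1 - 16\right) \left(-33\right) = 2 \left(\left(-15\right) \left(-33\right)\right) = 2 \cdot 495 = 990$)
$\frac{1}{W + B{\left(16,51 \right)}} = \frac{1}{990 - 255} = \frac{1}{735}$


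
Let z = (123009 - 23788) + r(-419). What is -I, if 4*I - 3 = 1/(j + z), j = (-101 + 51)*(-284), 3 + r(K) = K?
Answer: -169499/225998 ≈ -0.75000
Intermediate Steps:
r(K) = -3 + K
j = 14200 (j = -50*(-284) = 14200)
z = 98799 (z = (123009 - 23788) + (-3 - 419) = 99221 - 422 = 98799)
I = 169499/225998 (I = ¾ + 1/(4*(14200 + 98799)) = ¾ + (¼)/112999 = ¾ + (¼)*(1/112999) = ¾ + 1/451996 = 169499/225998 ≈ 0.75000)
-I = -1*169499/225998 = -169499/225998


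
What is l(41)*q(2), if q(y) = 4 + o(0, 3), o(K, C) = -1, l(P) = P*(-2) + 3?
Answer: -237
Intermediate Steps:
l(P) = 3 - 2*P (l(P) = -2*P + 3 = 3 - 2*P)
q(y) = 3 (q(y) = 4 - 1 = 3)
l(41)*q(2) = (3 - 2*41)*3 = (3 - 82)*3 = -79*3 = -237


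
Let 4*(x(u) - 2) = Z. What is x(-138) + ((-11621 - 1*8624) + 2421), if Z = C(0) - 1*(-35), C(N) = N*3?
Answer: -71253/4 ≈ -17813.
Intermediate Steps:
C(N) = 3*N
Z = 35 (Z = 3*0 - 1*(-35) = 0 + 35 = 35)
x(u) = 43/4 (x(u) = 2 + (¼)*35 = 2 + 35/4 = 43/4)
x(-138) + ((-11621 - 1*8624) + 2421) = 43/4 + ((-11621 - 1*8624) + 2421) = 43/4 + ((-11621 - 8624) + 2421) = 43/4 + (-20245 + 2421) = 43/4 - 17824 = -71253/4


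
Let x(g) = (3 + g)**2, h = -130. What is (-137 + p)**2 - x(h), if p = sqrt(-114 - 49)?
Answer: 2477 - 274*I*sqrt(163) ≈ 2477.0 - 3498.2*I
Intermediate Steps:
p = I*sqrt(163) (p = sqrt(-163) = I*sqrt(163) ≈ 12.767*I)
(-137 + p)**2 - x(h) = (-137 + I*sqrt(163))**2 - (3 - 130)**2 = (-137 + I*sqrt(163))**2 - 1*(-127)**2 = (-137 + I*sqrt(163))**2 - 1*16129 = (-137 + I*sqrt(163))**2 - 16129 = -16129 + (-137 + I*sqrt(163))**2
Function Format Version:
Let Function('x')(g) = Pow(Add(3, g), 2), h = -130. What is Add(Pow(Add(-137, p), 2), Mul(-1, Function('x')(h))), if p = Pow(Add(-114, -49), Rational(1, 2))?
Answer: Add(2477, Mul(-274, I, Pow(163, Rational(1, 2)))) ≈ Add(2477.0, Mul(-3498.2, I))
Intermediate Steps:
p = Mul(I, Pow(163, Rational(1, 2))) (p = Pow(-163, Rational(1, 2)) = Mul(I, Pow(163, Rational(1, 2))) ≈ Mul(12.767, I))
Add(Pow(Add(-137, p), 2), Mul(-1, Function('x')(h))) = Add(Pow(Add(-137, Mul(I, Pow(163, Rational(1, 2)))), 2), Mul(-1, Pow(Add(3, -130), 2))) = Add(Pow(Add(-137, Mul(I, Pow(163, Rational(1, 2)))), 2), Mul(-1, Pow(-127, 2))) = Add(Pow(Add(-137, Mul(I, Pow(163, Rational(1, 2)))), 2), Mul(-1, 16129)) = Add(Pow(Add(-137, Mul(I, Pow(163, Rational(1, 2)))), 2), -16129) = Add(-16129, Pow(Add(-137, Mul(I, Pow(163, Rational(1, 2)))), 2))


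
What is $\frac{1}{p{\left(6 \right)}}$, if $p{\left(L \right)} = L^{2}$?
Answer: $\frac{1}{36} \approx 0.027778$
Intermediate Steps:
$\frac{1}{p{\left(6 \right)}} = \frac{1}{6^{2}} = \frac{1}{36}$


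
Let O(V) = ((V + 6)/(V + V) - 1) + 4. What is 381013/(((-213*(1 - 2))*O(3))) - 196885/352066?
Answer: 20608155167/51916194 ≈ 396.95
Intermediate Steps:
O(V) = 3 + (6 + V)/(2*V) (O(V) = ((6 + V)/((2*V)) - 1) + 4 = ((6 + V)*(1/(2*V)) - 1) + 4 = ((6 + V)/(2*V) - 1) + 4 = (-1 + (6 + V)/(2*V)) + 4 = 3 + (6 + V)/(2*V))
381013/(((-213*(1 - 2))*O(3))) - 196885/352066 = 381013/(((-213*(1 - 2))*(7/2 + 3/3))) - 196885/352066 = 381013/(((-213*(-1))*(7/2 + 3*(⅓)))) - 196885*1/352066 = 381013/(((-71*(-3))*(7/2 + 1))) - 15145/27082 = 381013/((213*(9/2))) - 15145/27082 = 381013/(1917/2) - 15145/27082 = 381013*(2/1917) - 15145/27082 = 762026/1917 - 15145/27082 = 20608155167/51916194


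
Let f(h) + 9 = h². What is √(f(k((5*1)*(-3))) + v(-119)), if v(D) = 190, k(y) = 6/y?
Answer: √4529/5 ≈ 13.460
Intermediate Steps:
f(h) = -9 + h²
√(f(k((5*1)*(-3))) + v(-119)) = √((-9 + (6/(((5*1)*(-3))))²) + 190) = √((-9 + (6/((5*(-3))))²) + 190) = √((-9 + (6/(-15))²) + 190) = √((-9 + (6*(-1/15))²) + 190) = √((-9 + (-⅖)²) + 190) = √((-9 + 4/25) + 190) = √(-221/25 + 190) = √(4529/25) = √4529/5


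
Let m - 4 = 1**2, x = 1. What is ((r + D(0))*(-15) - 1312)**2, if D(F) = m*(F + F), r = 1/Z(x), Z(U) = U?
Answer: 1760929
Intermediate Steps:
m = 5 (m = 4 + 1**2 = 4 + 1 = 5)
r = 1 (r = 1/1 = 1)
D(F) = 10*F (D(F) = 5*(F + F) = 5*(2*F) = 10*F)
((r + D(0))*(-15) - 1312)**2 = ((1 + 10*0)*(-15) - 1312)**2 = ((1 + 0)*(-15) - 1312)**2 = (1*(-15) - 1312)**2 = (-15 - 1312)**2 = (-1327)**2 = 1760929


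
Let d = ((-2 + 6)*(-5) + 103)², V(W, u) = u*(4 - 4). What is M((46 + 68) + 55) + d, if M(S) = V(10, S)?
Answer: 6889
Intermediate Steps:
V(W, u) = 0 (V(W, u) = u*0 = 0)
M(S) = 0
d = 6889 (d = (4*(-5) + 103)² = (-20 + 103)² = 83² = 6889)
M((46 + 68) + 55) + d = 0 + 6889 = 6889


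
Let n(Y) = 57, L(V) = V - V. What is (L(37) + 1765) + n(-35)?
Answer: 1822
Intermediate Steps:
L(V) = 0
(L(37) + 1765) + n(-35) = (0 + 1765) + 57 = 1765 + 57 = 1822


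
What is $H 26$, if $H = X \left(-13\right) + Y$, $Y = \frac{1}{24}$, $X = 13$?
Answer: $- \frac{52715}{12} \approx -4392.9$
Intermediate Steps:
$Y = \frac{1}{24} \approx 0.041667$
$H = - \frac{4055}{24}$ ($H = 13 \left(-13\right) + \frac{1}{24} = -169 + \frac{1}{24} = - \frac{4055}{24} \approx -168.96$)
$H 26 = \left(- \frac{4055}{24}\right) 26 = - \frac{52715}{12}$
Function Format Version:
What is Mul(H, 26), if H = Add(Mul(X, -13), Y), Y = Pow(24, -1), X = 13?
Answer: Rational(-52715, 12) ≈ -4392.9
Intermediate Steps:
Y = Rational(1, 24) ≈ 0.041667
H = Rational(-4055, 24) (H = Add(Mul(13, -13), Rational(1, 24)) = Add(-169, Rational(1, 24)) = Rational(-4055, 24) ≈ -168.96)
Mul(H, 26) = Mul(Rational(-4055, 24), 26) = Rational(-52715, 12)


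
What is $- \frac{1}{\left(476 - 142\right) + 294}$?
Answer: $- \frac{1}{628} \approx -0.0015924$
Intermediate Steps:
$- \frac{1}{\left(476 - 142\right) + 294} = - \frac{1}{334 + 294} = - \frac{1}{628}$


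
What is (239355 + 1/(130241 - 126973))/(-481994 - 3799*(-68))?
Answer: -782212141/730927416 ≈ -1.0702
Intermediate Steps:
(239355 + 1/(130241 - 126973))/(-481994 - 3799*(-68)) = (239355 + 1/3268)/(-481994 + 258332) = (239355 + 1/3268)/(-223662) = (782212141/3268)*(-1/223662) = -782212141/730927416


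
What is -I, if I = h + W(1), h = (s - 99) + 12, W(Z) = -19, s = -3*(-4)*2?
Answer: 82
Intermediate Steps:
s = 24 (s = 12*2 = 24)
h = -63 (h = (24 - 99) + 12 = -75 + 12 = -63)
I = -82 (I = -63 - 19 = -82)
-I = -1*(-82) = 82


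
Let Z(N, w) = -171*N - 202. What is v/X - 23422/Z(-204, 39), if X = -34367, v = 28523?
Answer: -897089280/595958147 ≈ -1.5053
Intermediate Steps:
Z(N, w) = -202 - 171*N
v/X - 23422/Z(-204, 39) = 28523/(-34367) - 23422/(-202 - 171*(-204)) = 28523*(-1/34367) - 23422/(-202 + 34884) = -28523/34367 - 23422/34682 = -28523/34367 - 23422*1/34682 = -28523/34367 - 11711/17341 = -897089280/595958147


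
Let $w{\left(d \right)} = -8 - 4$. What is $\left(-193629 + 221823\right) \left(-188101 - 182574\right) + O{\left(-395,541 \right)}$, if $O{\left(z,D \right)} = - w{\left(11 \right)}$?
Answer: $-10450810938$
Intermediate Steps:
$w{\left(d \right)} = -12$ ($w{\left(d \right)} = -8 - 4 = -12$)
$O{\left(z,D \right)} = 12$ ($O{\left(z,D \right)} = \left(-1\right) \left(-12\right) = 12$)
$\left(-193629 + 221823\right) \left(-188101 - 182574\right) + O{\left(-395,541 \right)} = \left(-193629 + 221823\right) \left(-188101 - 182574\right) + 12 = 28194 \left(-370675\right) + 12 = -10450810950 + 12 = -10450810938$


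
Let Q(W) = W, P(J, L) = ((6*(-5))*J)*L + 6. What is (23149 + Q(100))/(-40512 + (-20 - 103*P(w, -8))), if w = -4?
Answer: 23249/57730 ≈ 0.40272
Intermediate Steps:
P(J, L) = 6 - 30*J*L (P(J, L) = (-30*J)*L + 6 = -30*J*L + 6 = 6 - 30*J*L)
(23149 + Q(100))/(-40512 + (-20 - 103*P(w, -8))) = (23149 + 100)/(-40512 + (-20 - 103*(6 - 30*(-4)*(-8)))) = 23249/(-40512 + (-20 - 103*(6 - 960))) = 23249/(-40512 + (-20 - 103*(-954))) = 23249/(-40512 + (-20 + 98262)) = 23249/(-40512 + 98242) = 23249/57730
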